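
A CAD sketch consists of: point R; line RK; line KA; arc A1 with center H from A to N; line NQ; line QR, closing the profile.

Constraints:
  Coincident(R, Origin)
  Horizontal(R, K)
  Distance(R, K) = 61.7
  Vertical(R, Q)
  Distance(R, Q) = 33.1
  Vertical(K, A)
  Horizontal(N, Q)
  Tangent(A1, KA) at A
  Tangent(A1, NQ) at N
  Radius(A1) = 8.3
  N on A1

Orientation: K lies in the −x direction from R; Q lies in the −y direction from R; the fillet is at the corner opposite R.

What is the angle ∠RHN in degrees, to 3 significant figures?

115°

R is at the origin; RK is horizontal with |RK| = 61.7 and K on the −x side, so K = (-61.7, 0.00). R and Q share the same x with |RQ| = 33.1 and Q on the −y side, so Q = (0.00, -33.1). The virtual corner opposite R is at (-61.7, -33.1). Since A1 is tangent to KA there, HA ⟂ KA and A1 meets NQ tangentially, so HN is at right angles to NQ, with radius 8.3, so the center H sits 8.3 in from both sides at H = (-53.4, -24.8). That places the tangent points at A = (-61.7, -24.8) on KA and N = (-53.4, -33.1) on NQ. Then cos ∠RHN = HR·HN / (|HR||HN|), giving 115°.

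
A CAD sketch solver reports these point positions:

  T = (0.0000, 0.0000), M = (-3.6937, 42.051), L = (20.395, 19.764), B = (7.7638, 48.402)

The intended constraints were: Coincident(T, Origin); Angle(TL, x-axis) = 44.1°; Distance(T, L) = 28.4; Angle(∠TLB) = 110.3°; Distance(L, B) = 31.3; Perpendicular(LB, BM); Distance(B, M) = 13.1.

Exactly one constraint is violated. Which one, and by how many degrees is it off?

Perpendicular(LB, BM) — off by 5.20°.

T = (0.00, 0.00) ✓; TL at 44.10° ✓; |TL| = 28.40 ✓; ∠TLB = 110.3° ✓; |LB| = 31.30 ✓; ∠(LB, BM) = 95.20° ✗; |BM| = 13.10 ✓.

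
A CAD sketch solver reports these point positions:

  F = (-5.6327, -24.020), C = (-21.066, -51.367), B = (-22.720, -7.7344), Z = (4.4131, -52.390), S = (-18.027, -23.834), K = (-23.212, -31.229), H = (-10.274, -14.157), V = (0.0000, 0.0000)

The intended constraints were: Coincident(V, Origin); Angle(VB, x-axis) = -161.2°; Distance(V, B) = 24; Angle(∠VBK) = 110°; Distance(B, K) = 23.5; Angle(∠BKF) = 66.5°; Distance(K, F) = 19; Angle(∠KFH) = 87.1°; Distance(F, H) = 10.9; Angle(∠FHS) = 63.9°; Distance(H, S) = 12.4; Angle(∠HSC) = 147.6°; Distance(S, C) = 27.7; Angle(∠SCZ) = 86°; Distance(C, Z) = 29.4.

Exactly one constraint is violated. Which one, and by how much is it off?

Distance(C, Z) = 29.4 — off by 3.90.

V = (0.00, 0.00) ✓; VB at -161.2° ✓; |VB| = 24.00 ✓; ∠VBK = 110.0° ✓; |BK| = 23.50 ✓; ∠BKF = 66.50° ✓; |KF| = 19.00 ✓; ∠KFH = 87.10° ✓; |FH| = 10.90 ✓; ∠FHS = 63.90° ✓; |HS| = 12.40 ✓; ∠HSC = 147.6° ✓; |SC| = 27.70 ✓; ∠SCZ = 86.00° ✓; |CZ| = 25.50 ✗.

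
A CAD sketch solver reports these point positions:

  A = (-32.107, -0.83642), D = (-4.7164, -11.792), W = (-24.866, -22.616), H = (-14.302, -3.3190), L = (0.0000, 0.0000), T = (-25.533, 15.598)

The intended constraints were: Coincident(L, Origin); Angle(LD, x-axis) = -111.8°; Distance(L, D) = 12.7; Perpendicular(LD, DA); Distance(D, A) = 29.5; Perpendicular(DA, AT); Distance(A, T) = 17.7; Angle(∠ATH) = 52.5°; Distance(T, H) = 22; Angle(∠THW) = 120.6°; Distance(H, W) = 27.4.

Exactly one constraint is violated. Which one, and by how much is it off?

Distance(H, W) = 27.4 — off by 5.40.

L = (0.00, 0.00) ✓; LD at -111.8° ✓; |LD| = 12.70 ✓; ∠(LD, DA) = 90.00° ✓; |DA| = 29.50 ✓; ∠(DA, AT) = 90.00° ✓; |AT| = 17.70 ✓; ∠ATH = 52.50° ✓; |TH| = 22.00 ✓; ∠THW = 120.6° ✓; |HW| = 22.00 ✗.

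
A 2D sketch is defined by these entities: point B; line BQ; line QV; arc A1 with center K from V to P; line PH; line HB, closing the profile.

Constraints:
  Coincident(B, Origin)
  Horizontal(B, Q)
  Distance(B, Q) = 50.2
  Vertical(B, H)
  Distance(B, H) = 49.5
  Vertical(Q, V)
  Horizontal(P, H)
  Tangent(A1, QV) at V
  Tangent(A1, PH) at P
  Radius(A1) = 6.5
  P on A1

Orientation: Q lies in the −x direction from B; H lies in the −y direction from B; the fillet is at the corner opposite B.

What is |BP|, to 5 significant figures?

66.030

The virtual corner opposite B is at (-50.200, -49.500). Tangency of A1 to QV means the radius KV is perpendicular to QV and the tangent condition forces KP to be normal to PH, with radius 6.5, so the center K sits 6.5 in from both sides at K = (-43.700, -43.000). That places the tangent points at V = (-50.200, -43.000) on QV and P = (-43.700, -49.500) on PH. Then |BP| = |P − B| = 66.030.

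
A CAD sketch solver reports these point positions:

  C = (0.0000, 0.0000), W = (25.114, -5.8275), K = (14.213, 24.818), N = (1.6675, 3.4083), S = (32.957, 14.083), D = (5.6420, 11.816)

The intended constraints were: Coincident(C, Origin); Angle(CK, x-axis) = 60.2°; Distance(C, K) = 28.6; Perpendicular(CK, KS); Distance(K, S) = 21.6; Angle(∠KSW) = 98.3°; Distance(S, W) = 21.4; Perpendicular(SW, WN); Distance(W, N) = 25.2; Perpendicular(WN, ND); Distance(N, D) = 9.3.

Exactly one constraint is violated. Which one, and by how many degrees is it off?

Perpendicular(WN, ND) — off by 3.80°.

C = (0.00, 0.00) ✓; CK at 60.20° ✓; |CK| = 28.60 ✓; ∠(CK, KS) = 90.00° ✓; |KS| = 21.60 ✓; ∠KSW = 98.30° ✓; |SW| = 21.40 ✓; ∠(SW, WN) = 90.00° ✓; |WN| = 25.20 ✓; ∠(WN, ND) = 93.80° ✗; |ND| = 9.300 ✓.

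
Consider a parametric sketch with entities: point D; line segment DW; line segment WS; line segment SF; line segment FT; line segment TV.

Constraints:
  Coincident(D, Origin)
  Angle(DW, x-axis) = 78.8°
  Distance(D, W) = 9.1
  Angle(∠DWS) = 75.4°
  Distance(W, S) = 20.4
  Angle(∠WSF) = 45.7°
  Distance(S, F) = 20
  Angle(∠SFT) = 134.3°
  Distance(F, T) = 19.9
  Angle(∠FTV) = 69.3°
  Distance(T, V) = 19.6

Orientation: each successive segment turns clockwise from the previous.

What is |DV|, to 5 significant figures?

15.575

D is at the origin; DW runs at 78.8° with length 9.1, so W = (1.7675, 8.9267). ∠DWS = 75.4° gives WS at -25.800° from the x-axis; with |WS| = 20.4, S = (20.134, 0.047977). ∠WSF = 45.7° gives SF at -160.10° from the x-axis; with |SF| = 20.0, F = (1.3283, -6.7596). ∠SFT = 134.3° gives FT at 154.20° from the x-axis; with |FT| = 19.9, T = (-16.588, 1.9015). ∠FTV = 69.3° gives TV at 43.500° from the x-axis; with |TV| = 19.6, V = (-2.3707, 15.393). Then |DV| = |V − D| = 15.575.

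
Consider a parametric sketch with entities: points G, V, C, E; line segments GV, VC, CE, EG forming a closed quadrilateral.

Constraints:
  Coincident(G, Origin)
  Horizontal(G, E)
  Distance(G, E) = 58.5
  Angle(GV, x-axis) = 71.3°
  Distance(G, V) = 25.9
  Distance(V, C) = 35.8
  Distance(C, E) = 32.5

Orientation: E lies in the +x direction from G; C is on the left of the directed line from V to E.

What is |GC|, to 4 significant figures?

52.55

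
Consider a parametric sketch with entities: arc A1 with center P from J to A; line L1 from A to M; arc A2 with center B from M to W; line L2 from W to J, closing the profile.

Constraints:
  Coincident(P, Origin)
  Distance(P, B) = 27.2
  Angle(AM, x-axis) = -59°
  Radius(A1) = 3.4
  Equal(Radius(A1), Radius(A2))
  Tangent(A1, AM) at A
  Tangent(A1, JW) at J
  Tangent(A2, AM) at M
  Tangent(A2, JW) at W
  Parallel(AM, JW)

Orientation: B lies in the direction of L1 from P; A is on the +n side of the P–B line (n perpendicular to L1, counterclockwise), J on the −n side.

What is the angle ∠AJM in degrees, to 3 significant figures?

76.0°

The slot axis is L1's direction at -59.0°, so u = (cos -59.0°, sin -59.0°) = (0.515, -0.857) and n = (−sin -59.0°, cos -59.0°) = (0.857, 0.515). P is at the origin and B lies 27.2 along u from P, so B = 27.2·u = (14.0, -23.3). Tangency of A1 to both parallel lines with radius 3.4 puts A and J at P ± 3.4·n: A = (2.91, 1.75), J = (-2.91, -1.75). Equal radii place M and W the same way about B: M = B + 3.4·n = (16.9, -21.6), W = B − 3.4·n = (11.1, -25.1). Then cos ∠AJM = JA·JM / (|JA||JM|), giving 76.0°.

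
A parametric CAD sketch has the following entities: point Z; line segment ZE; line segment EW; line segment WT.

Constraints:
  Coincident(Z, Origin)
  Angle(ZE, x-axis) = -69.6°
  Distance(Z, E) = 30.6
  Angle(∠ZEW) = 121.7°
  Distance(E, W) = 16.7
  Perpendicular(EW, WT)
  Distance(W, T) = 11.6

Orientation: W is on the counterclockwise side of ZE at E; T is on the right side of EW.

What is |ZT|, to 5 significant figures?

49.909

Z is at the origin; ZE runs at -69.6° with length 30.6, so E = 30.6·(cos -69.6°, sin -69.6°) = (10.666, -28.681). ∠ZEW = 121.7°, so EW runs at -69.6° + (180° − 121.7°) = -11.300° from the x-axis; with |EW| = 16.7, W = E + 16.7·(cos -11.300°, sin -11.300°) = (27.043, -31.953). EW ⟂ WT; with |WT| = 11.6 on the right of EW, T = W + 11.6·(-0.19595, -0.98061) = (24.770, -43.328). Then |ZT| = |T − Z| = 49.909.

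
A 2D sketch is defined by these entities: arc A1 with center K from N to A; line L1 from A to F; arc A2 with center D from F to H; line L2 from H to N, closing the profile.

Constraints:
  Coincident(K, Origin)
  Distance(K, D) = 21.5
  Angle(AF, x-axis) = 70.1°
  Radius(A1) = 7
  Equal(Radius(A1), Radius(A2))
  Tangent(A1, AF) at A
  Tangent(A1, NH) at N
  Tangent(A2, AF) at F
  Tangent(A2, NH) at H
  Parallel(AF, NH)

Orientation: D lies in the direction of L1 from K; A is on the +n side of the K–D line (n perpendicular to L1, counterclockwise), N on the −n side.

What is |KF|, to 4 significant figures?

22.61

The slot axis is L1's direction at 70.1°, so u = (cos 70.1°, sin 70.1°) = (0.3404, 0.9403) and n = (−sin 70.1°, cos 70.1°) = (-0.9403, 0.3404). K is at the origin and D lies 21.5 along u from K, so D = 21.5·u = (7.318, 20.22). Tangency of A1 to both parallel lines with radius 7.0 puts A and N at K ± 7.0·n: A = (-6.582, 2.383), N = (6.582, -2.383). Equal radii place F and H the same way about D: F = D + 7.0·n = (0.7361, 22.60), H = D − 7.0·n = (13.90, 17.83). Then |KF| = |F − K| = 22.61.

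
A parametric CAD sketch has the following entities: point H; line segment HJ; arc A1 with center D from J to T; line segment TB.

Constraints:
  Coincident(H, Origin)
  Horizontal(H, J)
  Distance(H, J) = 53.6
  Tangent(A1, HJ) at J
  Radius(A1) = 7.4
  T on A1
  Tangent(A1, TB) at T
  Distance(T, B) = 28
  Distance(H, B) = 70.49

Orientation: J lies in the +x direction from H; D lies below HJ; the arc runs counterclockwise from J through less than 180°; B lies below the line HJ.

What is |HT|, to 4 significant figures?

48.44

H is at the origin; H and J share the same y with |HJ| = 53.6 and J on the +x side, so J = (53.60, 0.000). Since A1 is tangent to HJ there, DJ ⟂ HJ, so D = J + (0, -7.4) = (53.60, -7.400). Since DT ⟂ TB (tangency), |DB| = √(7.4² + 28.0²) = 28.96 regardless of where T sits on A1. So B lies on both circle(H, 70.49) and circle(D, 28.96); the below-HJ intersection is B = (60.95, -35.41). T is the foot of the tangent from B: T = (47.16, -11.04).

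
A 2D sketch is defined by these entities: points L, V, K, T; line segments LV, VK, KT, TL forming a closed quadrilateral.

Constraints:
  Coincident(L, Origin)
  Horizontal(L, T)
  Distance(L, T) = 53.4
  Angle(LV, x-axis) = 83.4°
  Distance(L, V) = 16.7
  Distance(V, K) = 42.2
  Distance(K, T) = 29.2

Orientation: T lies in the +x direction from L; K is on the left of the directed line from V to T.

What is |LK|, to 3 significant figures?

50.7

L is at the origin; LT is horizontal with |LT| = 53.4 and T in +x, so T = (53.4, 0). LV runs at 83.4° with |LV| = 16.7, so V = (1.92, 16.6). K is determined by |VK| = 42.2 and |KT| = 29.2 together: it lies at the intersection of circle(V, 42.2) and circle(T, 29.2). With |VT| = 54.1, the foot of the radical line on VT is 35.6 from V and the perpendicular offset is √(42.2² − 35.6²) = 22.6. Taking the left-of-VT solution: K = (42.8, 27.2).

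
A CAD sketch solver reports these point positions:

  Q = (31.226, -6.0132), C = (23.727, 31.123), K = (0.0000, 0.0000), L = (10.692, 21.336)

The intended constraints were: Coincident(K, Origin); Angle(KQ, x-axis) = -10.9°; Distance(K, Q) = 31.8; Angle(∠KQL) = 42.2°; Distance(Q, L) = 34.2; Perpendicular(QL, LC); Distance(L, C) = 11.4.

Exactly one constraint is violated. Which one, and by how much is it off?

Distance(L, C) = 11.4 — off by 4.90.

K = (0.00, 0.00) ✓; KQ at -10.90° ✓; |KQ| = 31.80 ✓; ∠KQL = 42.20° ✓; |QL| = 34.20 ✓; ∠(QL, LC) = 90.00° ✓; |LC| = 16.30 ✗.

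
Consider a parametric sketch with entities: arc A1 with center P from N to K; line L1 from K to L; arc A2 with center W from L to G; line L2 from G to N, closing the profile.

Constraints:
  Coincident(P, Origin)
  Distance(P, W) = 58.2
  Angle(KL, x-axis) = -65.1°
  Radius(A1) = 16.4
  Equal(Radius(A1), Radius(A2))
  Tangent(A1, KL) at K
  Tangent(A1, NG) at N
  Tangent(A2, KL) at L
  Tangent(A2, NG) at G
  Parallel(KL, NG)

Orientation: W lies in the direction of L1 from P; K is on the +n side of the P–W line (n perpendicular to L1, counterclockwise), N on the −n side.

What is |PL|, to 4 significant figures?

60.47

The slot axis is L1's direction at -65.1°, so u = (cos -65.1°, sin -65.1°) = (0.4210, -0.9070) and n = (−sin -65.1°, cos -65.1°) = (0.9070, 0.4210). P is at the origin and W lies 58.2 along u from P, so W = 58.2·u = (24.50, -52.79). Tangency of A1 to both parallel lines with radius 16.4 puts K and N at P ± 16.4·n: K = (14.88, 6.905), N = (-14.88, -6.905). Equal radii place L and G the same way about W: L = W + 16.4·n = (39.38, -45.88), G = W − 16.4·n = (9.629, -59.69). Then |PL| = |L − P| = 60.47.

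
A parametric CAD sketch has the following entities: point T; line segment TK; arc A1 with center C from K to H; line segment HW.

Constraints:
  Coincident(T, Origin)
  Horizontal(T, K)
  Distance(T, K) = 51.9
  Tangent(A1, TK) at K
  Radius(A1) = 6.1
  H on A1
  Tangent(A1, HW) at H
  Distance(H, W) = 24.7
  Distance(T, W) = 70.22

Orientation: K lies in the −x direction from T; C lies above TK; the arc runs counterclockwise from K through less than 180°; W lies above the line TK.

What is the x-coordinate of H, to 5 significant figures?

-47.431

Checks: T.y = 0.00, K.y = 0.00 ✓; |CH| = 6.100 ✓; ∠(CH, HW) = 90.00° ✓; |HW| = 24.70 ✓; |TW| = 70.22 ✓.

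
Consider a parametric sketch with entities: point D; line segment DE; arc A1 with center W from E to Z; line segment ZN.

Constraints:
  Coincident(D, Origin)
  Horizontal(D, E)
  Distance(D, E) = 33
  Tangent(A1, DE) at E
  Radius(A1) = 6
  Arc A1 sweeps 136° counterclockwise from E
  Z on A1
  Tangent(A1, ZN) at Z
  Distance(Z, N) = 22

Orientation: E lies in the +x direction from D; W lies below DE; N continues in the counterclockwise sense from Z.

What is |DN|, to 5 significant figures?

51.474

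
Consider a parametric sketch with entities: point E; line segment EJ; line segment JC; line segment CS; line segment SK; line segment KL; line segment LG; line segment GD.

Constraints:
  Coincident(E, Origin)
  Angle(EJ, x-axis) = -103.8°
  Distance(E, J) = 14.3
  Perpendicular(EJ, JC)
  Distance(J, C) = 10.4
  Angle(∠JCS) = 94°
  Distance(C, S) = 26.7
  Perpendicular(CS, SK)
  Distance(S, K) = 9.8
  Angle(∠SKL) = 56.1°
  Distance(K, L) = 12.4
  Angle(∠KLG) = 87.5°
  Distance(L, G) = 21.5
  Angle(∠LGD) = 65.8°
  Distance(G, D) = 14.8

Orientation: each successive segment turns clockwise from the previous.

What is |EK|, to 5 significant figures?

13.254

E is at the origin; EJ runs at -103.8° with length 14.3, so J = (-3.4110, -13.887). EJ ⟂ JC, so JC runs at 166.20°; with |JC| = 10.4, C = (-13.511, -11.406). ∠JCS = 94.0° gives CS at 80.200° from the x-axis; with |CS| = 26.7, S = (-8.9662, 14.904). The perpendicularity gives SK at right angles to CS, so SK runs at -9.8000°; with |SK| = 9.8, K = (0.69077, 13.236). Then |EK| = |K − E| = 13.254.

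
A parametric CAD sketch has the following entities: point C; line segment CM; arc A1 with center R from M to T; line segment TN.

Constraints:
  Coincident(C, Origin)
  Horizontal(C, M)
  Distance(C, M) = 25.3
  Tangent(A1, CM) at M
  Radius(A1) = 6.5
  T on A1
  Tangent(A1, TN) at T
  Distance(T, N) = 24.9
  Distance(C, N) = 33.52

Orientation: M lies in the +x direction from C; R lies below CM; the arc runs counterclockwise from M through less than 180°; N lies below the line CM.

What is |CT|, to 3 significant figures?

19.7

C is at the origin; C and M share the same y with |CM| = 25.3 and M on the +x side, so M = (25.3, 0.00). The tangent condition forces RM to be normal to CM, so R = M + (0, -6.5) = (25.3, -6.50). Since RT ⟂ TN (tangency), |RN| = √(6.5² + 24.9²) = 25.7 regardless of where T sits on A1. So N lies on both circle(C, 33.52) and circle(R, 25.7); the below-CM intersection is N = (14.9, -30.0). T is the foot of the tangent from N: T = (18.9, -5.46).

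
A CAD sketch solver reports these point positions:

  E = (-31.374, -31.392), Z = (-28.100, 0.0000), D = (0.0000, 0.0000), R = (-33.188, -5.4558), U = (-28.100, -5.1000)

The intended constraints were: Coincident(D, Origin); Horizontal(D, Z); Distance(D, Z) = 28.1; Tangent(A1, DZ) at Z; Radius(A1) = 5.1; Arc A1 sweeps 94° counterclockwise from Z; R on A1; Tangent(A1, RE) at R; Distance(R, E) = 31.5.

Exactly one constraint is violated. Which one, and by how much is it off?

Distance(R, E) = 31.5 — off by 5.50.

D = (0.00, 0.00) ✓; D.y = 0.00, Z.y = 0.00 ✓; |DZ| = 28.10 ✓; ∠(UZ, ZD) = 90.00° ✓; |UZ| = 5.100 ✓; bearing(U→R) − bearing(U→Z) = 94.00° ✓; |UR| = 5.100 ✓; ∠(UR, RE) = 90.00° ✓; |RE| = 26.00 ✗.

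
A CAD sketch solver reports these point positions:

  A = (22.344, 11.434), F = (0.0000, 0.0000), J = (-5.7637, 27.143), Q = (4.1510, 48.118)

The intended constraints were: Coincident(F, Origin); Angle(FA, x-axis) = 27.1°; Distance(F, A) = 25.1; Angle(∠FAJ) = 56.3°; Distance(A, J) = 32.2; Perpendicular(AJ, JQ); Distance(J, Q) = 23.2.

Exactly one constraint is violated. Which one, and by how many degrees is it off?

Perpendicular(AJ, JQ) — off by 3.90°.

F = (0.00, 0.00) ✓; FA at 27.10° ✓; |FA| = 25.10 ✓; ∠FAJ = 56.30° ✓; |AJ| = 32.20 ✓; ∠(AJ, JQ) = 86.10° ✗; |JQ| = 23.20 ✓.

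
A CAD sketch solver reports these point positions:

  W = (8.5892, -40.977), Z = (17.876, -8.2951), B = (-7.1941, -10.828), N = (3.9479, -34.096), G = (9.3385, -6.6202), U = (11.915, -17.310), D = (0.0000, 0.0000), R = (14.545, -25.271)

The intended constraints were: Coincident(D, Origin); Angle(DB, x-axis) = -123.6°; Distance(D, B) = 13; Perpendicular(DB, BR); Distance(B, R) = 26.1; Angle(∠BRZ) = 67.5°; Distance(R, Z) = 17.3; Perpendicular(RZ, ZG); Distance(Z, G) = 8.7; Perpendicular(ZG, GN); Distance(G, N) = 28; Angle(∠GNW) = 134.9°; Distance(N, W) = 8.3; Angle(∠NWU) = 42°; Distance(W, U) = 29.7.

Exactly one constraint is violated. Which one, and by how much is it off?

Distance(W, U) = 29.7 — off by 5.80.

D = (0.00, 0.00) ✓; DB at -123.6° ✓; |DB| = 13.00 ✓; ∠(DB, BR) = 90.00° ✓; |BR| = 26.10 ✓; ∠BRZ = 67.50° ✓; |RZ| = 17.30 ✓; ∠(RZ, ZG) = 90.00° ✓; |ZG| = 8.700 ✓; ∠(ZG, GN) = 90.00° ✓; |GN| = 28.00 ✓; ∠GNW = 134.9° ✓; |NW| = 8.300 ✓; ∠NWU = 42.00° ✓; |WU| = 23.90 ✗.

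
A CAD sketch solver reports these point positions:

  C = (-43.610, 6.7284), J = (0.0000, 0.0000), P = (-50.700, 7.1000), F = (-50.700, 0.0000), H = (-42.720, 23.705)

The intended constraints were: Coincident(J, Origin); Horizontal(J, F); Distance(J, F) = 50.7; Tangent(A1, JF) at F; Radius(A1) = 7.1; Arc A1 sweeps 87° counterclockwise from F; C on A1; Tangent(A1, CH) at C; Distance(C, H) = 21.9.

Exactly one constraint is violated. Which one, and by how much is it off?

Distance(C, H) = 21.9 — off by 4.90.

J = (0.00, 0.00) ✓; J.y = 0.00, F.y = 0.00 ✓; |JF| = 50.70 ✓; ∠(PF, FJ) = 90.00° ✓; |PF| = 7.100 ✓; bearing(P→C) − bearing(P→F) = 87.00° ✓; |PC| = 7.100 ✓; ∠(PC, CH) = 90.00° ✓; |CH| = 17.00 ✗.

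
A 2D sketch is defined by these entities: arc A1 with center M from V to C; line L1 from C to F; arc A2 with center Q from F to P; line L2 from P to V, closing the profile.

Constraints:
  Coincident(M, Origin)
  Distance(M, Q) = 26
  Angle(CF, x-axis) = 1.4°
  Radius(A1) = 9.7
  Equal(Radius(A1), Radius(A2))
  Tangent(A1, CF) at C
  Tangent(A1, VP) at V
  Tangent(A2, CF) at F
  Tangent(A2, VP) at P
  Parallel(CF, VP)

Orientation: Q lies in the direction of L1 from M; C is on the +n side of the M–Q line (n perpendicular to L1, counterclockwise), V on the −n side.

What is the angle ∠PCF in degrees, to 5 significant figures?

36.729°

The slot axis is L1's direction at 1.4°, so u = (cos 1.4°, sin 1.4°) = (0.99970, 0.024432) and n = (−sin 1.4°, cos 1.4°) = (-0.024432, 0.99970). M is at the origin and Q lies 26.0 along u from M, so Q = 26.0·u = (25.992, 0.63524). Tangency of A1 to both parallel lines with radius 9.7 puts C and V at M ± 9.7·n: C = (-0.23699, 9.6971), V = (0.23699, -9.6971). Equal radii place F and P the same way about Q: F = Q + 9.7·n = (25.755, 10.332), P = Q − 9.7·n = (26.229, -9.0619). Then cos ∠PCF = CP·CF / (|CP||CF|), giving 36.729°.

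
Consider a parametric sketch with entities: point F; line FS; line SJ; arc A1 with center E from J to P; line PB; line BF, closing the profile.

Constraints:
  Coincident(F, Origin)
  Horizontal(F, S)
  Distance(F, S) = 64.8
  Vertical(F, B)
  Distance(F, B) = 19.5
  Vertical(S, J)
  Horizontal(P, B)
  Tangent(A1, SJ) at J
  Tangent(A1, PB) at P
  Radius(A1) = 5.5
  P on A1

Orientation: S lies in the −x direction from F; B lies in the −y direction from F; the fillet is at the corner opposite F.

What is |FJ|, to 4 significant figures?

66.30

F is at the origin; F and S share the same y with |FS| = 64.8 and S on the −x side, so S = (-64.80, 0.000). FB is vertical with |FB| = 19.5 and B on the −y side, so B = (0.000, -19.50). The virtual corner opposite F is at (-64.80, -19.50). A1 meets SJ tangentially, so EJ is at right angles to SJ and since A1 is tangent to PB there, EP ⟂ PB, with radius 5.5, so the center E sits 5.5 in from both sides at E = (-59.30, -14.00). That places the tangent points at J = (-64.80, -14.00) on SJ and P = (-59.30, -19.50) on PB. Then |FJ| = |J − F| = 66.30.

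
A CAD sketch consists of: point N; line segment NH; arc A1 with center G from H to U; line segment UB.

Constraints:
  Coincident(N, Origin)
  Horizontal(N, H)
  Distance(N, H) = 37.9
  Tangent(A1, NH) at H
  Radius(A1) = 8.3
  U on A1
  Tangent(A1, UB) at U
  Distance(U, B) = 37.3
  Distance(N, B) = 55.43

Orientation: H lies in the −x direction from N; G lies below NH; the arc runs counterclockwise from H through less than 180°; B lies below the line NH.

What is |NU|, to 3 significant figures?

47.0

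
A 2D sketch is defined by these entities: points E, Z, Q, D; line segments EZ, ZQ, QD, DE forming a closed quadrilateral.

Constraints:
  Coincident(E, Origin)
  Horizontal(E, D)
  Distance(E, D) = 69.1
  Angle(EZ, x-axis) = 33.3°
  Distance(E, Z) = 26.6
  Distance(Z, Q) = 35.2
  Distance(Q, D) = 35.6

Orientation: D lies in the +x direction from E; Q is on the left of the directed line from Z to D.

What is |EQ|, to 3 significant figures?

61.8

E is at the origin; ED is horizontal with |ED| = 69.1 and D in +x, so D = (69.1, 0). EZ runs at 33.3° with |EZ| = 26.6, so Z = (22.2, 14.6). Q is determined by |ZQ| = 35.2 and |QD| = 35.6 together: it lies at the intersection of circle(Z, 35.2) and circle(D, 35.6). With |ZD| = 49.1, the foot of the radical line on ZD is 24.3 from Z and the perpendicular offset is √(35.2² − 24.3²) = 25.5. Taking the left-of-ZD solution: Q = (53.0, 31.7).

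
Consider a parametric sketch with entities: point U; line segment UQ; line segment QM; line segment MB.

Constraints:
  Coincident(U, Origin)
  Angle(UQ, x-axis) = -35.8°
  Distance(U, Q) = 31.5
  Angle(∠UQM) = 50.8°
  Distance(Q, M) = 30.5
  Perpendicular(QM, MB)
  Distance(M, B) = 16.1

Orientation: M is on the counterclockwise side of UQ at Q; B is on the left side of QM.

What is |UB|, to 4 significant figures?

13.46

∠UQM = 50.8°, so QM runs at -35.8° + (180° − 50.8°) = 93.40° from the x-axis; with |QM| = 30.5, M = Q + 30.5·(cos 93.40°, sin 93.40°) = (23.74, 12.02). QM is perpendicular to MB; with |MB| = 16.1 on the left of QM, B = M + 16.1·(-0.9982, -0.05931) = (7.668, 11.07). Then |UB| = |B − U| = 13.46.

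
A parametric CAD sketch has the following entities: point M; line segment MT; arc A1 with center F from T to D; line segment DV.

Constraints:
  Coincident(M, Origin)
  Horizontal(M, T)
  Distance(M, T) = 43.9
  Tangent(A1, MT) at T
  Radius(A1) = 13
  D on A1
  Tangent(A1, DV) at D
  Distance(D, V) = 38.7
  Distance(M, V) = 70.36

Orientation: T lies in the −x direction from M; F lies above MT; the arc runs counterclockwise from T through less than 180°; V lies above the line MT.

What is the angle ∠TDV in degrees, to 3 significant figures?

125°

Checks: |MT| = 43.90 ✓; |FD| = 13.00 ✓; ∠(FD, DV) = 90.00° ✓; |DV| = 38.70 ✓; |MV| = 70.36 ✓.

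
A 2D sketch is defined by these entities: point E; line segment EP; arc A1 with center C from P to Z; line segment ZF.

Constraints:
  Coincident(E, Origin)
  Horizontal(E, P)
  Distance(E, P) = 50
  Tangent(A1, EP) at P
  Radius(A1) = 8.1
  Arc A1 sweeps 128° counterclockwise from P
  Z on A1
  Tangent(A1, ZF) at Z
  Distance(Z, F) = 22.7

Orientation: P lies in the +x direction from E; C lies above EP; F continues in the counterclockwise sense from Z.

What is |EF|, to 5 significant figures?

52.515

E is at the origin; EP is horizontal with |EP| = 50.0 and P on the +x side, so P = (50.000, 0.0000). The tangent condition forces CP to be normal to EP, so C = P + (0, 8.1) = (50.000, 8.1000). On A1, P sits at bearing -90° from C; a 128° counterclockwise sweep puts Z at bearing 38°, so Z = C + 8.1·(cos 38°, sin 38°) = (56.383, 13.087). Since A1 is tangent to ZF there, CZ ⟂ ZF, so ZF runs along (−sin 38°, cos 38°); with |ZF| = 22.7, F = (42.407, 30.975). Then |EF| = |F − E| = 52.515.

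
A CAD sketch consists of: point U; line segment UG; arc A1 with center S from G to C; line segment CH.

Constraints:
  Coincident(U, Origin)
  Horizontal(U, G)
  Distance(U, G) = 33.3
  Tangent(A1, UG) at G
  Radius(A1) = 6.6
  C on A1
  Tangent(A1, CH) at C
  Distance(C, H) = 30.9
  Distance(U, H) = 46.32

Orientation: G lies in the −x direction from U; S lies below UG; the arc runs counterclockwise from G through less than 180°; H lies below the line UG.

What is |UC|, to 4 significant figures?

40.42

U is at the origin; U and G share the same y with |UG| = 33.3 and G on the −x side, so G = (-33.30, 0.000). Since A1 is tangent to UG there, SG ⟂ UG, so S = G + (0, -6.6) = (-33.30, -6.600). Since SC ⟂ CH (tangency), |SH| = √(6.6² + 30.9²) = 31.60 regardless of where C sits on A1. So H lies on both circle(U, 46.32) and circle(S, 31.60); the below-UG intersection is H = (-27.08, -37.58). C is the foot of the tangent from H: C = (-39.36, -9.222).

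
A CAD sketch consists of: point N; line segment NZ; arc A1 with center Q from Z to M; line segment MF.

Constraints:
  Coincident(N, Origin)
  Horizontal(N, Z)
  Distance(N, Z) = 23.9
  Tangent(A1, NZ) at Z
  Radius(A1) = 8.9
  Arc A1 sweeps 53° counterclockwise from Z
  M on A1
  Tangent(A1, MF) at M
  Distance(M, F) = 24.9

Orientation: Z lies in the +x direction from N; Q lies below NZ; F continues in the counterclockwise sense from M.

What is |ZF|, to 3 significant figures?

32.2

On A1, Z sits at bearing 90° from Q; a 53° counterclockwise sweep puts M at bearing 143°, so M = Q + 8.9·(cos 143°, sin 143°) = (16.8, -3.54). Since A1 is tangent to MF there, QM ⟂ MF, so MF runs along (−sin 143°, cos 143°); with |MF| = 24.9, F = (1.81, -23.4). Then |ZF| = |F − Z| = 32.2.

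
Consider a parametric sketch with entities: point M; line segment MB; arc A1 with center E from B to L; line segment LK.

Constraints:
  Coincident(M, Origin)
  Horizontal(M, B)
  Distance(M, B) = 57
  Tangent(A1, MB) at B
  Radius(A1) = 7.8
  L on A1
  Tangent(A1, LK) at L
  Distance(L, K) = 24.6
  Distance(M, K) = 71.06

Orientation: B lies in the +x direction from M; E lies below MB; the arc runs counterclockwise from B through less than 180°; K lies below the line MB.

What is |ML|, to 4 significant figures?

51.68

M is at the origin; MB is horizontal with |MB| = 57.0 and B on the +x side, so B = (57.00, 0.000). Since A1 is tangent to MB there, EB ⟂ MB, so E = B + (0, -7.8) = (57.00, -7.800). Since EL ⟂ LK (tangency), |EK| = √(7.8² + 24.6²) = 25.81 regardless of where L sits on A1. So K lies on both circle(M, 71.06) and circle(E, 25.81); the below-MB intersection is K = (62.98, -32.90). L is the foot of the tangent from K: L = (50.31, -11.82).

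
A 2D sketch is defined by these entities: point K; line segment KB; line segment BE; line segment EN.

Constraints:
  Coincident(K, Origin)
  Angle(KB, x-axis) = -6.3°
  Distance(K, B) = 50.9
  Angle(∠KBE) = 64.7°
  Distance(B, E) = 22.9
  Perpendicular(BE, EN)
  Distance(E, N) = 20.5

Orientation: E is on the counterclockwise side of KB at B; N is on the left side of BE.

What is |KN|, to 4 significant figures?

25.54

K is at the origin; KB runs at -6.3° with length 50.9, so B = 50.9·(cos -6.3°, sin -6.3°) = (50.59, -5.585). ∠KBE = 64.7°, so BE runs at -6.3° + (180° − 64.7°) = 109.0° from the x-axis; with |BE| = 22.9, E = B + 22.9·(cos 109.0°, sin 109.0°) = (43.14, 16.07). BE is perpendicular to EN; with |EN| = 20.5 on the left of BE, N = E + 20.5·(-0.9455, -0.3256) = (23.75, 9.393). Then |KN| = |N − K| = 25.54.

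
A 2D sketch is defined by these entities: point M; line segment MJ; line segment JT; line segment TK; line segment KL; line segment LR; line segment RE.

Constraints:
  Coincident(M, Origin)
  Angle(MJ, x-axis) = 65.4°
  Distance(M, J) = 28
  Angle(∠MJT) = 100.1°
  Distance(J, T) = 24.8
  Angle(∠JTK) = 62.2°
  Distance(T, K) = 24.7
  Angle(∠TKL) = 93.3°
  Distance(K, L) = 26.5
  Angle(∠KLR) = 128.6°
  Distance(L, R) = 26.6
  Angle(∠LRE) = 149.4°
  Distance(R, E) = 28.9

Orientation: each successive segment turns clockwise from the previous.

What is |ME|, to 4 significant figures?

70.34

M is at the origin; MJ runs at 65.4° with length 28.0, so J = (11.66, 25.46). ∠MJT = 100.1° gives JT at -14.50° from the x-axis; with |JT| = 24.8, T = (35.67, 19.25). ∠JTK = 62.2° gives TK at -132.3° from the x-axis; with |TK| = 24.7, K = (19.04, 0.9803). ∠TKL = 93.3° gives KL at 141.0° from the x-axis; with |KL| = 26.5, L = (-1.552, 17.66). ∠KLR = 128.6° gives LR at 89.60° from the x-axis; with |LR| = 26.6, R = (-1.366, 44.26). ∠LRE = 149.4° gives RE at 59.00° from the x-axis; with |RE| = 28.9, E = (13.52, 69.03). Then |ME| = |E − M| = 70.34.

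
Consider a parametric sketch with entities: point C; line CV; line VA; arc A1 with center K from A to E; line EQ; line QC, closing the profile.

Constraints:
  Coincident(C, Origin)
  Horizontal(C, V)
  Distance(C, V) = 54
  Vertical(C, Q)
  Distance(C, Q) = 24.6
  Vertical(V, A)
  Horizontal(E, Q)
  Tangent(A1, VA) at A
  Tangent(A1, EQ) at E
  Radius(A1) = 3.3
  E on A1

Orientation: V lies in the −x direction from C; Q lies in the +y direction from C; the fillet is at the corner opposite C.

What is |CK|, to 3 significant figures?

55.0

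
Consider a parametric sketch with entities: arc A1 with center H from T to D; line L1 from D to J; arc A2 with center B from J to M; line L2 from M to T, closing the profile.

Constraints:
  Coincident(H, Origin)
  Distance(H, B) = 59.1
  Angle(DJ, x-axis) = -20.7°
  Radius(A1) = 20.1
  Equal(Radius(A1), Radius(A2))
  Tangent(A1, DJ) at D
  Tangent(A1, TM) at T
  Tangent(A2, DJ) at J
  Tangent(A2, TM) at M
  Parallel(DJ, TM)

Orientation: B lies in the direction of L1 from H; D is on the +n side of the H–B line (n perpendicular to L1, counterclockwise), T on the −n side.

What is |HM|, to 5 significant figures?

62.425

The slot axis is L1's direction at -20.7°, so u = (cos -20.7°, sin -20.7°) = (0.93544, -0.35347) and n = (−sin -20.7°, cos -20.7°) = (0.35347, 0.93544). H is at the origin and B lies 59.1 along u from H, so B = 59.1·u = (55.285, -20.890). Tangency of A1 to both parallel lines with radius 20.1 puts D and T at H ± 20.1·n: D = (7.1048, 18.802), T = (-7.1048, -18.802). Equal radii place J and M the same way about B: J = B + 20.1·n = (62.390, -2.0879), M = B − 20.1·n = (48.180, -39.693). Then |HM| = |M − H| = 62.425.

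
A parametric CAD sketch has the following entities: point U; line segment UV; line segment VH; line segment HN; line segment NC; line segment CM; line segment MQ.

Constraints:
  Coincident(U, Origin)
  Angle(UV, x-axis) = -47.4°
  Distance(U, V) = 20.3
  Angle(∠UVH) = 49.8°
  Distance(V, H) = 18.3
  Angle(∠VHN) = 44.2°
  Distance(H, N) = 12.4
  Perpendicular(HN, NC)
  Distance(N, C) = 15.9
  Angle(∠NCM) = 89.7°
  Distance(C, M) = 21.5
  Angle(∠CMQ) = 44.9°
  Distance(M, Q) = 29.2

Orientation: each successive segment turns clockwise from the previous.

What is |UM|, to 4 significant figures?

33.17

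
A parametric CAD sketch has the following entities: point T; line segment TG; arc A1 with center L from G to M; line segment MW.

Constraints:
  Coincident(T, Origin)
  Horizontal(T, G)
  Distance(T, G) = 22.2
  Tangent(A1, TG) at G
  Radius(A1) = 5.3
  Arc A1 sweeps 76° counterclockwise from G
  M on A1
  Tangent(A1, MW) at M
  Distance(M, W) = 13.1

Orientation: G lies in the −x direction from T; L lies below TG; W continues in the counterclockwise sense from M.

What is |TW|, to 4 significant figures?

34.80

T is at the origin; T and G share the same y with |TG| = 22.2 and G on the −x side, so G = (-22.20, 0.000). Tangency of A1 to TG means the radius LG is perpendicular to TG, so L = G + (0, -5.3) = (-22.20, -5.300). On A1, G sits at bearing 90° from L; a 76° counterclockwise sweep puts M at bearing 166°, so M = L + 5.3·(cos 166°, sin 166°) = (-27.34, -4.018). Tangency of A1 to MW means the radius LM is perpendicular to MW, so MW runs along (−sin 166°, cos 166°); with |MW| = 13.1, W = (-30.51, -16.73). Then |TW| = |W − T| = 34.80.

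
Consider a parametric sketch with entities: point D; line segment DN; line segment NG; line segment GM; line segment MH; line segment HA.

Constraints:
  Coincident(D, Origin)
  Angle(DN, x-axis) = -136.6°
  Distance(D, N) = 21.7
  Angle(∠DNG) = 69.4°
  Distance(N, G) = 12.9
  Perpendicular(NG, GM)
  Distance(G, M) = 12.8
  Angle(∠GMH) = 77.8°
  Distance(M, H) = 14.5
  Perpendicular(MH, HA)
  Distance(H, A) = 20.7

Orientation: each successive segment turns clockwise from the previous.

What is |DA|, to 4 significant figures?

31.14

D is at the origin; DN runs at -136.6° with length 21.7, so N = (-15.77, -14.91). ∠DNG = 69.4° gives NG at 112.8° from the x-axis; with |NG| = 12.9, G = (-20.77, -3.018). NG is perpendicular to GM, so GM runs at 22.80°; with |GM| = 12.8, M = (-8.966, 1.942). ∠GMH = 77.8° gives MH at -79.40° from the x-axis; with |MH| = 14.5, H = (-6.298, -12.31). MH is perpendicular to HA, so HA runs at -169.4°; with |HA| = 20.7, A = (-26.65, -16.12). Then |DA| = |A − D| = 31.14.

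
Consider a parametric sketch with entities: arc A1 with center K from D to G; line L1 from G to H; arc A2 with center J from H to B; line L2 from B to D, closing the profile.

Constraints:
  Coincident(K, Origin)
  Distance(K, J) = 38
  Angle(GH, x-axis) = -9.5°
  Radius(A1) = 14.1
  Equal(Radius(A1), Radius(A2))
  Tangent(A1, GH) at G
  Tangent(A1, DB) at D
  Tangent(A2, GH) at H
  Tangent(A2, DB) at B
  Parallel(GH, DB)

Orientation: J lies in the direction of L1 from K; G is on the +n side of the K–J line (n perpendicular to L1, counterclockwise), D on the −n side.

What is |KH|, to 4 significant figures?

40.53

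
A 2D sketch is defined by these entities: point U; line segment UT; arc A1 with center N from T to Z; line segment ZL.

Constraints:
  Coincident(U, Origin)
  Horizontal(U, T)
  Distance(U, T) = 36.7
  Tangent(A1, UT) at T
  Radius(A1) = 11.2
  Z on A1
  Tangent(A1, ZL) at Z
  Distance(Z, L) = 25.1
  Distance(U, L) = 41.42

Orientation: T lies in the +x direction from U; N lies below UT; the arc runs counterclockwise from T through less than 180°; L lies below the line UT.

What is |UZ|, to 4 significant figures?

27.41

U is at the origin; U and T share the same y with |UT| = 36.7 and T on the +x side, so T = (36.70, 0.000). The tangent condition forces NT to be normal to UT, so N = T + (0, -11.2) = (36.70, -11.20). Since NZ ⟂ ZL (tangency), |NL| = √(11.2² + 25.1²) = 27.49 regardless of where Z sits on A1. So L lies on both circle(U, 41.42) and circle(N, 27.49); the below-UT intersection is L = (22.53, -34.75). Z is the foot of the tangent from L: Z = (25.58, -9.840).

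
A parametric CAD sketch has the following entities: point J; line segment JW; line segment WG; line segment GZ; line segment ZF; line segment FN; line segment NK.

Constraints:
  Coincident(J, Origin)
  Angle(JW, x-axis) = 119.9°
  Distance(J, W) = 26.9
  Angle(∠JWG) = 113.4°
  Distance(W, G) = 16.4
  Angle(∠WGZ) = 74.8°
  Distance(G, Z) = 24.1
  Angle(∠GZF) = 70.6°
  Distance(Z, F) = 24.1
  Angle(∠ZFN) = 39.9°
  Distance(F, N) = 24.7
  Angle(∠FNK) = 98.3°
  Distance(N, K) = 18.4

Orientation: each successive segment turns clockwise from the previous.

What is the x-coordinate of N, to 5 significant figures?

1.3035

∠GZF = 70.6° gives ZF at -161.30° from the x-axis; with |ZF| = 24.1, F = (-11.565, 9.7767). ∠ZFN = 39.9° gives FN at 58.600° from the x-axis; with |FN| = 24.7, N = (1.3035, 30.859). So N.x = 1.3035.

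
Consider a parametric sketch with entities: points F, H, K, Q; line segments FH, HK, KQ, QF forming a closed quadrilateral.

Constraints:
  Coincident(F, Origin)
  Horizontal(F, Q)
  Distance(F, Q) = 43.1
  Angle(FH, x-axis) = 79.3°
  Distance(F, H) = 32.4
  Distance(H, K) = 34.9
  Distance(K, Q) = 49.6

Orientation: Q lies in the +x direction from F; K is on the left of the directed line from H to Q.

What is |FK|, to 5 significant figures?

61.106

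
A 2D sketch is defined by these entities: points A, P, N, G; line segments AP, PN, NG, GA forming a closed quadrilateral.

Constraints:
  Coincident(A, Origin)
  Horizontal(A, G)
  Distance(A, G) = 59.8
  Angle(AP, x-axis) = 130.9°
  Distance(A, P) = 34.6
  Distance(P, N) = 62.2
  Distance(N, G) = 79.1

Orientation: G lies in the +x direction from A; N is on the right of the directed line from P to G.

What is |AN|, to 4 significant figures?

36.71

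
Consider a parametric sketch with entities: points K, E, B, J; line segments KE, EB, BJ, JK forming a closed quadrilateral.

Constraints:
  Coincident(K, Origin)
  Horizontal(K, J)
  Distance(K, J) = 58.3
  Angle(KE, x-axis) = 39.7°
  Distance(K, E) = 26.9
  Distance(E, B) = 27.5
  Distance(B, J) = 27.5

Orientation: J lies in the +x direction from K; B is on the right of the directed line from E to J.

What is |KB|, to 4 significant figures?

32.92

Checks: |EB| = 27.50 ✓; |BJ| = 27.50 ✓.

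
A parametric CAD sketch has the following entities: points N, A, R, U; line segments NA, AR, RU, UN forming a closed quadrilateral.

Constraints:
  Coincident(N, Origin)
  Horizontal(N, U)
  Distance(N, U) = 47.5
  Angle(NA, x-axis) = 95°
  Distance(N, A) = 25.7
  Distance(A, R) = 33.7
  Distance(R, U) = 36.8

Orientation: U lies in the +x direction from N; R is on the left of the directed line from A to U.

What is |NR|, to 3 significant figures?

44.9

Checks: |AR| = 33.70 ✓; |RU| = 36.80 ✓.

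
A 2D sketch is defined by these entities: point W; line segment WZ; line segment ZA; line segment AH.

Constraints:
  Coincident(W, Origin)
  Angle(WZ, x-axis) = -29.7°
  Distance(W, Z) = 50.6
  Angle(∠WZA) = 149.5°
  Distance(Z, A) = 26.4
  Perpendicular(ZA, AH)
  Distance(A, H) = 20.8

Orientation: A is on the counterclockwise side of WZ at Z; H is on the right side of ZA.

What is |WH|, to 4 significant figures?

84.03

W is at the origin; WZ runs at -29.7° with length 50.6, so Z = 50.6·(cos -29.7°, sin -29.7°) = (43.95, -25.07). ∠WZA = 149.5°, so ZA runs at -29.7° + (180° − 149.5°) = 0.8000° from the x-axis; with |ZA| = 26.4, A = Z + 26.4·(cos 0.8000°, sin 0.8000°) = (70.35, -24.70). The perpendicularity gives AH at right angles to ZA; with |AH| = 20.8 on the right of ZA, H = A + 20.8·(0.01396, -0.9999) = (70.64, -45.50). Then |WH| = |H − W| = 84.03.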